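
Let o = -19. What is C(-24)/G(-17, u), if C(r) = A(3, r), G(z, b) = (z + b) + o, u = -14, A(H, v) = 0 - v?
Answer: -12/25 ≈ -0.48000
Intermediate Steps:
A(H, v) = -v
G(z, b) = -19 + b + z (G(z, b) = (z + b) - 19 = (b + z) - 19 = -19 + b + z)
C(r) = -r
C(-24)/G(-17, u) = (-1*(-24))/(-19 - 14 - 17) = 24/(-50) = 24*(-1/50) = -12/25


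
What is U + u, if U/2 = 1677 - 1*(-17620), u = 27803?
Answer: 66397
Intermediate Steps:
U = 38594 (U = 2*(1677 - 1*(-17620)) = 2*(1677 + 17620) = 2*19297 = 38594)
U + u = 38594 + 27803 = 66397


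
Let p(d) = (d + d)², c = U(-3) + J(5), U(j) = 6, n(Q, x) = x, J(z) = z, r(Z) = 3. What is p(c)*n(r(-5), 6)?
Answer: 2904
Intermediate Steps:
c = 11 (c = 6 + 5 = 11)
p(d) = 4*d² (p(d) = (2*d)² = 4*d²)
p(c)*n(r(-5), 6) = (4*11²)*6 = (4*121)*6 = 484*6 = 2904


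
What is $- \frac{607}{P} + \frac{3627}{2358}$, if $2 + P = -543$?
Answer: $\frac{378669}{142790} \approx 2.6519$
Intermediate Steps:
$P = -545$ ($P = -2 - 543 = -545$)
$- \frac{607}{P} + \frac{3627}{2358} = - \frac{607}{-545} + \frac{3627}{2358} = \left(-607\right) \left(- \frac{1}{545}\right) + 3627 \cdot \frac{1}{2358} = \frac{607}{545} + \frac{403}{262} = \frac{378669}{142790}$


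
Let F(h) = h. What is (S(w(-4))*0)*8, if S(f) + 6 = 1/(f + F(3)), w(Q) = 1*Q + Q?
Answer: 0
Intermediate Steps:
w(Q) = 2*Q (w(Q) = Q + Q = 2*Q)
S(f) = -6 + 1/(3 + f) (S(f) = -6 + 1/(f + 3) = -6 + 1/(3 + f))
(S(w(-4))*0)*8 = (((-17 - 12*(-4))/(3 + 2*(-4)))*0)*8 = (((-17 - 6*(-8))/(3 - 8))*0)*8 = (((-17 + 48)/(-5))*0)*8 = (-⅕*31*0)*8 = -31/5*0*8 = 0*8 = 0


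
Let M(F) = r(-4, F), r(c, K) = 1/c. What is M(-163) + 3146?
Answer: 12583/4 ≈ 3145.8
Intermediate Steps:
M(F) = -1/4 (M(F) = 1/(-4) = -1/4)
M(-163) + 3146 = -1/4 + 3146 = 12583/4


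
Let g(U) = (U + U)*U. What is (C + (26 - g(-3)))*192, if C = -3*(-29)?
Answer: 18240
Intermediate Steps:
C = 87
g(U) = 2*U**2 (g(U) = (2*U)*U = 2*U**2)
(C + (26 - g(-3)))*192 = (87 + (26 - 2*(-3)**2))*192 = (87 + (26 - 2*9))*192 = (87 + (26 - 1*18))*192 = (87 + (26 - 18))*192 = (87 + 8)*192 = 95*192 = 18240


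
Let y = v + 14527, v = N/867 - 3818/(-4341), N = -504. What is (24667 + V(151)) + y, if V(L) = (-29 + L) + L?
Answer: 49513659497/1254549 ≈ 39467.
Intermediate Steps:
V(L) = -29 + 2*L
v = 374114/1254549 (v = -504/867 - 3818/(-4341) = -504*1/867 - 3818*(-1/4341) = -168/289 + 3818/4341 = 374114/1254549 ≈ 0.29821)
y = 18225207437/1254549 (y = 374114/1254549 + 14527 = 18225207437/1254549 ≈ 14527.)
(24667 + V(151)) + y = (24667 + (-29 + 2*151)) + 18225207437/1254549 = (24667 + (-29 + 302)) + 18225207437/1254549 = (24667 + 273) + 18225207437/1254549 = 24940 + 18225207437/1254549 = 49513659497/1254549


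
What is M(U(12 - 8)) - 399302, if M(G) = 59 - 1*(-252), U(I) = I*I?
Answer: -398991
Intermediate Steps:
U(I) = I**2
M(G) = 311 (M(G) = 59 + 252 = 311)
M(U(12 - 8)) - 399302 = 311 - 399302 = -398991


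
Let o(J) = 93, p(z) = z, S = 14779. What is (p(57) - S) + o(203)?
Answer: -14629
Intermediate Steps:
(p(57) - S) + o(203) = (57 - 1*14779) + 93 = (57 - 14779) + 93 = -14722 + 93 = -14629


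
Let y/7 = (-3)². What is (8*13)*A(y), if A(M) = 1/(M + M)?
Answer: 52/63 ≈ 0.82540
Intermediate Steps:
y = 63 (y = 7*(-3)² = 7*9 = 63)
A(M) = 1/(2*M)
(8*13)*A(y) = (8*13)*((½)/63) = 104*((½)*(1/63)) = 104*(1/126) = 52/63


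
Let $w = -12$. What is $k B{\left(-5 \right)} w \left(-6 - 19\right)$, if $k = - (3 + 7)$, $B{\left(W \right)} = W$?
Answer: $15000$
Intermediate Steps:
$k = -10$ ($k = \left(-1\right) 10 = -10$)
$k B{\left(-5 \right)} w \left(-6 - 19\right) = - 10 \left(-5\right) \left(-12\right) \left(-6 - 19\right) = - 10 \cdot 60 \left(-6 - 19\right) = - 10 \cdot 60 \left(-25\right) = \left(-10\right) \left(-1500\right) = 15000$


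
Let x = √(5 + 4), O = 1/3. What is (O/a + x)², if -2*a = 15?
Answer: 17689/2025 ≈ 8.7353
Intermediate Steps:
a = -15/2 (a = -½*15 = -15/2 ≈ -7.5000)
O = ⅓ ≈ 0.33333
x = 3 (x = √9 = 3)
(O/a + x)² = (1/(3*(-15/2)) + 3)² = ((⅓)*(-2/15) + 3)² = (-2/45 + 3)² = (133/45)² = 17689/2025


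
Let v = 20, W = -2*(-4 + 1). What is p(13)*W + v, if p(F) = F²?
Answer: 1034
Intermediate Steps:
W = 6 (W = -2*(-3) = 6)
p(13)*W + v = 13²*6 + 20 = 169*6 + 20 = 1014 + 20 = 1034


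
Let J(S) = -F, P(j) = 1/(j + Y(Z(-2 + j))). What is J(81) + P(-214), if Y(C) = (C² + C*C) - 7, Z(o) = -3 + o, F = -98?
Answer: 9378699/95701 ≈ 98.000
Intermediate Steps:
Y(C) = -7 + 2*C² (Y(C) = (C² + C²) - 7 = 2*C² - 7 = -7 + 2*C²)
P(j) = 1/(-7 + j + 2*(-5 + j)²) (P(j) = 1/(j + (-7 + 2*(-3 + (-2 + j))²)) = 1/(j + (-7 + 2*(-5 + j)²)) = 1/(-7 + j + 2*(-5 + j)²))
J(S) = 98 (J(S) = -1*(-98) = 98)
J(81) + P(-214) = 98 + 1/(-7 - 214 + 2*(-5 - 214)²) = 98 + 1/(-7 - 214 + 2*(-219)²) = 98 + 1/(-7 - 214 + 2*47961) = 98 + 1/(-7 - 214 + 95922) = 98 + 1/95701 = 9378699/95701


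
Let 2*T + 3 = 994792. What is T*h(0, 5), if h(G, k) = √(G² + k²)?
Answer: 4973945/2 ≈ 2.4870e+6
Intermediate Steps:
T = 994789/2 (T = -3/2 + (½)*994792 = -3/2 + 497396 = 994789/2 ≈ 4.9739e+5)
T*h(0, 5) = 994789*√(0² + 5²)/2 = 994789*√(0 + 25)/2 = 994789*√25/2 = (994789/2)*5 = 4973945/2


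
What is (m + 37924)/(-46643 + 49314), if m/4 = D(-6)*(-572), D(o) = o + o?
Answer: 65380/2671 ≈ 24.478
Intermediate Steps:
D(o) = 2*o
m = 27456 (m = 4*((2*(-6))*(-572)) = 4*(-12*(-572)) = 4*6864 = 27456)
(m + 37924)/(-46643 + 49314) = (27456 + 37924)/(-46643 + 49314) = 65380/2671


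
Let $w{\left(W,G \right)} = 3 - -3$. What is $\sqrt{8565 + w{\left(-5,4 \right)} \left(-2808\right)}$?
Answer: $i \sqrt{8283} \approx 91.011 i$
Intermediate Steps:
$w{\left(W,G \right)} = 6$ ($w{\left(W,G \right)} = 3 + 3 = 6$)
$\sqrt{8565 + w{\left(-5,4 \right)} \left(-2808\right)} = \sqrt{8565 + 6 \left(-2808\right)} = \sqrt{8565 - 16848} = \sqrt{-8283} = i \sqrt{8283}$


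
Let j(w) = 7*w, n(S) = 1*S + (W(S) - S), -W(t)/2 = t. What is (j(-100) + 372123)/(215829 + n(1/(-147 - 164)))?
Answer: 115512553/67122821 ≈ 1.7209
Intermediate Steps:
W(t) = -2*t
n(S) = -2*S (n(S) = 1*S + (-2*S - S) = S - 3*S = -2*S)
(j(-100) + 372123)/(215829 + n(1/(-147 - 164))) = (7*(-100) + 372123)/(215829 - 2/(-147 - 164)) = (-700 + 372123)/(215829 - 2/(-311)) = 371423/(215829 - 2*(-1/311)) = 371423/(215829 + 2/311) = 371423/(67122821/311) = 371423*(311/67122821) = 115512553/67122821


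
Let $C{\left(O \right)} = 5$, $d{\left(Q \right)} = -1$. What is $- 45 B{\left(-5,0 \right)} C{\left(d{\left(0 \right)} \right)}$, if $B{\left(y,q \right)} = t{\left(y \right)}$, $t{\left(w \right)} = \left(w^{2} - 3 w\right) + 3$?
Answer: $-9675$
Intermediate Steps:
$t{\left(w \right)} = 3 + w^{2} - 3 w$
$B{\left(y,q \right)} = 3 + y^{2} - 3 y$
$- 45 B{\left(-5,0 \right)} C{\left(d{\left(0 \right)} \right)} = - 45 \left(3 + \left(-5\right)^{2} - -15\right) 5 = - 45 \left(3 + 25 + 15\right) 5 = \left(-45\right) 43 \cdot 5 = \left(-1935\right) 5 = -9675$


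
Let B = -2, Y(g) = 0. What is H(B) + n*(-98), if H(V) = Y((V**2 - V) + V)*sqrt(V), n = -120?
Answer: 11760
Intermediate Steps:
H(V) = 0 (H(V) = 0*sqrt(V) = 0)
H(B) + n*(-98) = 0 - 120*(-98) = 0 + 11760 = 11760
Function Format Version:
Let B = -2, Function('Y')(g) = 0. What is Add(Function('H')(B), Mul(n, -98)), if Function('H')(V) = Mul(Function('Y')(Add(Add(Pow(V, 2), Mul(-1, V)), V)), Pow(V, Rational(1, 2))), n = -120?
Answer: 11760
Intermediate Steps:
Function('H')(V) = 0 (Function('H')(V) = Mul(0, Pow(V, Rational(1, 2))) = 0)
Add(Function('H')(B), Mul(n, -98)) = Add(0, Mul(-120, -98)) = Add(0, 11760) = 11760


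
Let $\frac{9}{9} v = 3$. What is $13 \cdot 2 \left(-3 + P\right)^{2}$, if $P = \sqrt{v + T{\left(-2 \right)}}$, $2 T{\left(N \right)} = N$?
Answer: $286 - 156 \sqrt{2} \approx 65.383$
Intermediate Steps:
$v = 3$
$T{\left(N \right)} = \frac{N}{2}$
$P = \sqrt{2}$ ($P = \sqrt{3 + \frac{1}{2} \left(-2\right)} = \sqrt{3 - 1} = \sqrt{2} \approx 1.4142$)
$13 \cdot 2 \left(-3 + P\right)^{2} = 13 \cdot 2 \left(-3 + \sqrt{2}\right)^{2} = 26 \left(-3 + \sqrt{2}\right)^{2}$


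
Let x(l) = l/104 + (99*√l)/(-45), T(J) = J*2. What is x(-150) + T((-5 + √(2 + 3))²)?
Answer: 3045/52 - 20*√5 - 11*I*√6 ≈ 13.836 - 26.944*I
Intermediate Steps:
T(J) = 2*J
x(l) = -11*√l/5 + l/104 (x(l) = l*(1/104) + (99*√l)*(-1/45) = l/104 - 11*√l/5 = -11*√l/5 + l/104)
x(-150) + T((-5 + √(2 + 3))²) = (-11*I*√6 + (1/104)*(-150)) + 2*(-5 + √(2 + 3))² = (-11*I*√6 - 75/52) + 2*(-5 + √5)² = (-75/52 - 11*I*√6) + 2*(-5 + √5)² = -75/52 + 2*(-5 + √5)² - 11*I*√6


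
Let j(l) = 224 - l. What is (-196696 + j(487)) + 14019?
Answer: -182940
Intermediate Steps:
(-196696 + j(487)) + 14019 = (-196696 + (224 - 1*487)) + 14019 = (-196696 + (224 - 487)) + 14019 = (-196696 - 263) + 14019 = -196959 + 14019 = -182940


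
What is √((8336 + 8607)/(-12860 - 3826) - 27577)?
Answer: I*√94794353590/1854 ≈ 166.07*I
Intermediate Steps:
√((8336 + 8607)/(-12860 - 3826) - 27577) = √(16943/(-16686) - 27577) = √(16943*(-1/16686) - 27577) = √(-16943/16686 - 27577) = √(-460166765/16686) = I*√94794353590/1854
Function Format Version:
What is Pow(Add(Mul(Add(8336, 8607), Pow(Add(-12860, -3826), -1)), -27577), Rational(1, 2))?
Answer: Mul(Rational(1, 1854), I, Pow(94794353590, Rational(1, 2))) ≈ Mul(166.07, I)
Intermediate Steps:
Pow(Add(Mul(Add(8336, 8607), Pow(Add(-12860, -3826), -1)), -27577), Rational(1, 2)) = Pow(Add(Mul(16943, Pow(-16686, -1)), -27577), Rational(1, 2)) = Pow(Add(Mul(16943, Rational(-1, 16686)), -27577), Rational(1, 2)) = Pow(Add(Rational(-16943, 16686), -27577), Rational(1, 2)) = Pow(Rational(-460166765, 16686), Rational(1, 2)) = Mul(Rational(1, 1854), I, Pow(94794353590, Rational(1, 2)))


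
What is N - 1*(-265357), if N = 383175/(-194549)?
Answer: 51624555818/194549 ≈ 2.6536e+5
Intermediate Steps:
N = -383175/194549 (N = 383175*(-1/194549) = -383175/194549 ≈ -1.9696)
N - 1*(-265357) = -383175/194549 - 1*(-265357) = -383175/194549 + 265357 = 51624555818/194549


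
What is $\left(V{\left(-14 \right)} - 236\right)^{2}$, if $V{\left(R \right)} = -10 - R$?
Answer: $53824$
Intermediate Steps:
$\left(V{\left(-14 \right)} - 236\right)^{2} = \left(\left(-10 - -14\right) - 236\right)^{2} = \left(\left(-10 + 14\right) - 236\right)^{2} = \left(4 - 236\right)^{2} = \left(-232\right)^{2} = 53824$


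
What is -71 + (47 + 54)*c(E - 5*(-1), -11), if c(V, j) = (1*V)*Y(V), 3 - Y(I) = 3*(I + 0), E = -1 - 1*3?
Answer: -71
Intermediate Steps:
E = -4 (E = -1 - 3 = -4)
Y(I) = 3 - 3*I (Y(I) = 3 - 3*(I + 0) = 3 - 3*I)
c(V, j) = V*(3 - 3*V) (c(V, j) = (1*V)*(3 - 3*V) = V*(3 - 3*V))
-71 + (47 + 54)*c(E - 5*(-1), -11) = -71 + (47 + 54)*(3*(-4 - 5*(-1))*(1 - (-4 - 5*(-1)))) = -71 + 101*(3*(-4 + 5)*(1 - (-4 + 5))) = -71 + 101*(3*1*(1 - 1*1)) = -71 + 101*(3*1*(1 - 1)) = -71 + 101*(3*1*0) = -71 + 101*0 = -71 + 0 = -71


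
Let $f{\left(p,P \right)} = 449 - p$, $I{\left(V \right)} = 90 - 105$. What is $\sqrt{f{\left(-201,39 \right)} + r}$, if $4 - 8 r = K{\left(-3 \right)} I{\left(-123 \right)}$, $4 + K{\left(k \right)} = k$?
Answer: $\frac{\sqrt{10198}}{4} \approx 25.246$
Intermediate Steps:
$I{\left(V \right)} = -15$
$K{\left(k \right)} = -4 + k$
$r = - \frac{101}{8}$ ($r = \frac{1}{2} - \frac{\left(-4 - 3\right) \left(-15\right)}{8} = \frac{1}{2} - \frac{\left(-7\right) \left(-15\right)}{8} = \frac{1}{2} - \frac{105}{8} = - \frac{101}{8} \approx -12.625$)
$\sqrt{f{\left(-201,39 \right)} + r} = \sqrt{\left(449 - -201\right) - \frac{101}{8}} = \sqrt{\left(449 + 201\right) - \frac{101}{8}} = \sqrt{650 - \frac{101}{8}} = \sqrt{\frac{5099}{8}} = \frac{\sqrt{10198}}{4}$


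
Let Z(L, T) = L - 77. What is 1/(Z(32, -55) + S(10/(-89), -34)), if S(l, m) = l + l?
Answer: -89/4025 ≈ -0.022112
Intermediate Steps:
Z(L, T) = -77 + L
S(l, m) = 2*l
1/(Z(32, -55) + S(10/(-89), -34)) = 1/((-77 + 32) + 2*(10/(-89))) = 1/(-45 + 2*(10*(-1/89))) = 1/(-45 + 2*(-10/89)) = 1/(-45 - 20/89) = 1/(-4025/89) = -89/4025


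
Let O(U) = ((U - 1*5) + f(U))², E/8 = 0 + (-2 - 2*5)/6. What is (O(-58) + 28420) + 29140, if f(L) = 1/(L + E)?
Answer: 336942129/5476 ≈ 61531.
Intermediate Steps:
E = -16 (E = 8*(0 + (-2 - 2*5)/6) = 8*(0 + (-2 - 10)*(⅙)) = 8*(0 - 12*⅙) = 8*(0 - 2) = 8*(-2) = -16)
f(L) = 1/(-16 + L) (f(L) = 1/(L - 16) = 1/(-16 + L))
O(U) = (-5 + U + 1/(-16 + U))² (O(U) = ((U - 1*5) + 1/(-16 + U))² = ((U - 5) + 1/(-16 + U))² = ((-5 + U) + 1/(-16 + U))² = (-5 + U + 1/(-16 + U))²)
(O(-58) + 28420) + 29140 = ((1 + (-16 - 58)*(-5 - 58))²/(-16 - 58)² + 28420) + 29140 = ((1 - 74*(-63))²/(-74)² + 28420) + 29140 = ((1 + 4662)²*(1/5476) + 28420) + 29140 = (4663²*(1/5476) + 28420) + 29140 = (21743569*(1/5476) + 28420) + 29140 = (21743569/5476 + 28420) + 29140 = 177371489/5476 + 29140 = 336942129/5476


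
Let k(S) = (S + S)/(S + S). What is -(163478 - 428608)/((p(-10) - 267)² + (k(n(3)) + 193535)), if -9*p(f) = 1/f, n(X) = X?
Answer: 2147553000/2145034441 ≈ 1.0012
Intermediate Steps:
k(S) = 1 (k(S) = (2*S)/((2*S)) = (2*S)*(1/(2*S)) = 1)
p(f) = -1/(9*f)
-(163478 - 428608)/((p(-10) - 267)² + (k(n(3)) + 193535)) = -(163478 - 428608)/((-⅑/(-10) - 267)² + (1 + 193535)) = -(-265130)/((-⅑*(-⅒) - 267)² + 193536) = -(-265130)/((1/90 - 267)² + 193536) = -(-265130)/((-24029/90)² + 193536) = -(-265130)/(577392841/8100 + 193536) = -(-265130)/2145034441/8100 = -(-265130)*8100/2145034441 = -1*(-2147553000/2145034441) = 2147553000/2145034441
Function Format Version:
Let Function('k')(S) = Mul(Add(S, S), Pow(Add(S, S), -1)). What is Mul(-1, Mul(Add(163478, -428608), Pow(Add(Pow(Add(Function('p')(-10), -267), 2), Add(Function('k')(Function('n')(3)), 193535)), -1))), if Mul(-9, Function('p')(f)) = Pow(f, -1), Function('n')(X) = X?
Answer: Rational(2147553000, 2145034441) ≈ 1.0012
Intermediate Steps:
Function('k')(S) = 1 (Function('k')(S) = Mul(Mul(2, S), Pow(Mul(2, S), -1)) = Mul(Mul(2, S), Mul(Rational(1, 2), Pow(S, -1))) = 1)
Function('p')(f) = Mul(Rational(-1, 9), Pow(f, -1))
Mul(-1, Mul(Add(163478, -428608), Pow(Add(Pow(Add(Function('p')(-10), -267), 2), Add(Function('k')(Function('n')(3)), 193535)), -1))) = Mul(-1, Mul(Add(163478, -428608), Pow(Add(Pow(Add(Mul(Rational(-1, 9), Pow(-10, -1)), -267), 2), Add(1, 193535)), -1))) = Mul(-1, Mul(-265130, Pow(Add(Pow(Add(Mul(Rational(-1, 9), Rational(-1, 10)), -267), 2), 193536), -1))) = Mul(-1, Mul(-265130, Pow(Add(Pow(Add(Rational(1, 90), -267), 2), 193536), -1))) = Mul(-1, Mul(-265130, Pow(Add(Pow(Rational(-24029, 90), 2), 193536), -1))) = Mul(-1, Mul(-265130, Pow(Add(Rational(577392841, 8100), 193536), -1))) = Mul(-1, Mul(-265130, Pow(Rational(2145034441, 8100), -1))) = Mul(-1, Mul(-265130, Rational(8100, 2145034441))) = Mul(-1, Rational(-2147553000, 2145034441)) = Rational(2147553000, 2145034441)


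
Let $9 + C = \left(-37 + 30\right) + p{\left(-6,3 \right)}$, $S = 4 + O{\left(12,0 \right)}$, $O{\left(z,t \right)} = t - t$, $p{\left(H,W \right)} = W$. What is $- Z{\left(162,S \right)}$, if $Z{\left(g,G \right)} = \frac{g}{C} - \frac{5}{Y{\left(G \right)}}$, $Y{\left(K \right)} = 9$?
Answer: $\frac{1523}{117} \approx 13.017$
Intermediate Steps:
$O{\left(z,t \right)} = 0$
$S = 4$ ($S = 4 + 0 = 4$)
$C = -13$ ($C = -9 + \left(\left(-37 + 30\right) + 3\right) = -9 + \left(-7 + 3\right) = -9 - 4 = -13$)
$Z{\left(g,G \right)} = - \frac{5}{9} - \frac{g}{13}$ ($Z{\left(g,G \right)} = \frac{g}{-13} - \frac{5}{9} = g \left(- \frac{1}{13}\right) - \frac{5}{9} = - \frac{g}{13} - \frac{5}{9} = - \frac{5}{9} - \frac{g}{13}$)
$- Z{\left(162,S \right)} = - (- \frac{5}{9} - \frac{162}{13}) = \left(-1\right) \left(- \frac{1523}{117}\right) = \frac{1523}{117}$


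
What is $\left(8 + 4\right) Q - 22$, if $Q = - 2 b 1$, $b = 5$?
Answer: $-142$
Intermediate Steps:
$Q = -10$ ($Q = \left(-2\right) 5 \cdot 1 = \left(-10\right) 1 = -10$)
$\left(8 + 4\right) Q - 22 = \left(8 + 4\right) \left(-10\right) - 22 = 12 \left(-10\right) - 22 = -120 - 22 = -142$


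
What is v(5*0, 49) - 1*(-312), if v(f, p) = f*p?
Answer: 312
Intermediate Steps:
v(5*0, 49) - 1*(-312) = (5*0)*49 - 1*(-312) = 0*49 + 312 = 0 + 312 = 312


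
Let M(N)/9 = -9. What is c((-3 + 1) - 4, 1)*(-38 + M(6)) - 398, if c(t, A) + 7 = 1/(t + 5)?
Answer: 554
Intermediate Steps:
c(t, A) = -7 + 1/(5 + t) (c(t, A) = -7 + 1/(t + 5) = -7 + 1/(5 + t))
M(N) = -81 (M(N) = 9*(-9) = -81)
c((-3 + 1) - 4, 1)*(-38 + M(6)) - 398 = ((-34 - 7*((-3 + 1) - 4))/(5 + ((-3 + 1) - 4)))*(-38 - 81) - 398 = ((-34 - 7*(-2 - 4))/(5 + (-2 - 4)))*(-119) - 398 = ((-34 - 7*(-6))/(5 - 6))*(-119) - 398 = ((-34 + 42)/(-1))*(-119) - 398 = -1*8*(-119) - 398 = -8*(-119) - 398 = 952 - 398 = 554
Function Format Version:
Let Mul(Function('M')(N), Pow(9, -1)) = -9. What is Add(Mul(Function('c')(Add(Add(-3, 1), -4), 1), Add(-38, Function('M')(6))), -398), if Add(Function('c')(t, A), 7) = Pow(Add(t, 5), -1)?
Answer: 554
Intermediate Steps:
Function('c')(t, A) = Add(-7, Pow(Add(5, t), -1)) (Function('c')(t, A) = Add(-7, Pow(Add(t, 5), -1)) = Add(-7, Pow(Add(5, t), -1)))
Function('M')(N) = -81 (Function('M')(N) = Mul(9, -9) = -81)
Add(Mul(Function('c')(Add(Add(-3, 1), -4), 1), Add(-38, Function('M')(6))), -398) = Add(Mul(Mul(Pow(Add(5, Add(Add(-3, 1), -4)), -1), Add(-34, Mul(-7, Add(Add(-3, 1), -4)))), Add(-38, -81)), -398) = Add(Mul(Mul(Pow(Add(5, Add(-2, -4)), -1), Add(-34, Mul(-7, Add(-2, -4)))), -119), -398) = Add(Mul(Mul(Pow(Add(5, -6), -1), Add(-34, Mul(-7, -6))), -119), -398) = Add(Mul(Mul(Pow(-1, -1), Add(-34, 42)), -119), -398) = Add(Mul(Mul(-1, 8), -119), -398) = Add(Mul(-8, -119), -398) = Add(952, -398) = 554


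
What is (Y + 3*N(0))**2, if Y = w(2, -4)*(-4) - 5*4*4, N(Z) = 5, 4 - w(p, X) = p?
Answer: 5329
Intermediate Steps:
w(p, X) = 4 - p
Y = -88 (Y = (4 - 1*2)*(-4) - 5*4*4 = (4 - 2)*(-4) - 20*4 = 2*(-4) - 80 = -8 - 80 = -88)
(Y + 3*N(0))**2 = (-88 + 3*5)**2 = (-88 + 15)**2 = (-73)**2 = 5329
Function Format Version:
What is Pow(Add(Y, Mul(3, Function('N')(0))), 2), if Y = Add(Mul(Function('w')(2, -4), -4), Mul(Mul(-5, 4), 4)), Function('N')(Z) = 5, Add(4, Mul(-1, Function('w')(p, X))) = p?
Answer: 5329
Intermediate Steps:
Function('w')(p, X) = Add(4, Mul(-1, p))
Y = -88 (Y = Add(Mul(Add(4, Mul(-1, 2)), -4), Mul(Mul(-5, 4), 4)) = Add(Mul(Add(4, -2), -4), Mul(-20, 4)) = Add(Mul(2, -4), -80) = Add(-8, -80) = -88)
Pow(Add(Y, Mul(3, Function('N')(0))), 2) = Pow(Add(-88, Mul(3, 5)), 2) = Pow(Add(-88, 15), 2) = Pow(-73, 2) = 5329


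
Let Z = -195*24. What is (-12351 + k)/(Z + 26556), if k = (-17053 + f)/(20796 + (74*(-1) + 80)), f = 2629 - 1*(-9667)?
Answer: -256930259/455064552 ≈ -0.56460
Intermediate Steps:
f = 12296 (f = 2629 + 9667 = 12296)
Z = -4680
k = -4757/20802 (k = (-17053 + 12296)/(20796 + (74*(-1) + 80)) = -4757/(20796 + (-74 + 80)) = -4757/(20796 + 6) = -4757/20802 ≈ -0.22868)
(-12351 + k)/(Z + 26556) = (-12351 - 4757/20802)/(-4680 + 26556) = -256930259/20802/21876 = -256930259/20802*1/21876 = -256930259/455064552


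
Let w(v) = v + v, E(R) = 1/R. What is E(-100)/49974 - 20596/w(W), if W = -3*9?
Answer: 17154408391/44976600 ≈ 381.41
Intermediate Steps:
W = -27
w(v) = 2*v
E(-100)/49974 - 20596/w(W) = 1/(-100*49974) - 20596/(2*(-27)) = -1/100*1/49974 - 20596/(-54) = -1/4997400 - 20596*(-1/54) = -1/4997400 + 10298/27 = 17154408391/44976600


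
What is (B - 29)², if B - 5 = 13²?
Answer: 21025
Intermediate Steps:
B = 174 (B = 5 + 13² = 5 + 169 = 174)
(B - 29)² = (174 - 29)² = 145² = 21025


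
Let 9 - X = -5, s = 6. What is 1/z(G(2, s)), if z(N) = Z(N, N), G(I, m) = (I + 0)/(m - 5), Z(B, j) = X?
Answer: 1/14 ≈ 0.071429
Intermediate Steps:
X = 14 (X = 9 - 1*(-5) = 9 + 5 = 14)
Z(B, j) = 14
G(I, m) = I/(-5 + m)
z(N) = 14
1/z(G(2, s)) = 1/14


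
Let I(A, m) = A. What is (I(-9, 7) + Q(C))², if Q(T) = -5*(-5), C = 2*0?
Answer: 256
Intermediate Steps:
C = 0
Q(T) = 25
(I(-9, 7) + Q(C))² = (-9 + 25)² = 16² = 256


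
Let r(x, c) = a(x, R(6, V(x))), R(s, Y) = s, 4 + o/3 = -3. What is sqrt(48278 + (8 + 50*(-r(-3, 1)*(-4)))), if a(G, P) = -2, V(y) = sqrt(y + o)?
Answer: sqrt(47886) ≈ 218.83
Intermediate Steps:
o = -21 (o = -12 + 3*(-3) = -12 - 9 = -21)
V(y) = sqrt(-21 + y) (V(y) = sqrt(y - 21) = sqrt(-21 + y))
r(x, c) = -2
sqrt(48278 + (8 + 50*(-r(-3, 1)*(-4)))) = sqrt(48278 + (8 + 50*(-1*(-2)*(-4)))) = sqrt(48278 + (8 + 50*(2*(-4)))) = sqrt(48278 + (8 + 50*(-8))) = sqrt(48278 + (8 - 400)) = sqrt(48278 - 392) = sqrt(47886)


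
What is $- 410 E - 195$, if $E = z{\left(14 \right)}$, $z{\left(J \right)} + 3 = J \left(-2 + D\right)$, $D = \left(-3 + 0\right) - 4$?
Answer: $52695$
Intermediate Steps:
$D = -7$ ($D = -3 - 4 = -7$)
$z{\left(J \right)} = -3 - 9 J$ ($z{\left(J \right)} = -3 + J \left(-2 - 7\right) = -3 + J \left(-9\right) = -3 - 9 J$)
$E = -129$ ($E = -3 - 126 = -129$)
$- 410 E - 195 = \left(-410\right) \left(-129\right) - 195 = 52890 - 195 = 52695$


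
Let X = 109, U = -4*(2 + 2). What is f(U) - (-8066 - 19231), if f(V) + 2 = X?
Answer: 27404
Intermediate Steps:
U = -16 (U = -4*4 = -16)
f(V) = 107 (f(V) = -2 + 109 = 107)
f(U) - (-8066 - 19231) = 107 - (-8066 - 19231) = 107 - 1*(-27297) = 107 + 27297 = 27404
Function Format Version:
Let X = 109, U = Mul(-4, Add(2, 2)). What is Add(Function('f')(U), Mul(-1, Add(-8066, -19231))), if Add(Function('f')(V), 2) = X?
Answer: 27404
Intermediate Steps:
U = -16 (U = Mul(-4, 4) = -16)
Function('f')(V) = 107 (Function('f')(V) = Add(-2, 109) = 107)
Add(Function('f')(U), Mul(-1, Add(-8066, -19231))) = Add(107, Mul(-1, Add(-8066, -19231))) = Add(107, Mul(-1, -27297)) = Add(107, 27297) = 27404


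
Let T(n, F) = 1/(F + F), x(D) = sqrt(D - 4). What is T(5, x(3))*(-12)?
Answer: 6*I ≈ 6.0*I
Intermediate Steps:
x(D) = sqrt(-4 + D)
T(n, F) = 1/(2*F)
T(5, x(3))*(-12) = (1/(2*(sqrt(-4 + 3))))*(-12) = (1/(2*(sqrt(-1))))*(-12) = (1/(2*I))*(-12) = ((-I)/2)*(-12) = -I/2*(-12) = 6*I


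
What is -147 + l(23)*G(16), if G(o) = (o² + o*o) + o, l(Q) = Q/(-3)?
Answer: -4195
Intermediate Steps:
l(Q) = -Q/3
G(o) = o + 2*o² (G(o) = (o² + o²) + o = 2*o² + o = o + 2*o²)
-147 + l(23)*G(16) = -147 + (-⅓*23)*(16*(1 + 2*16)) = -147 - 368*(1 + 32)/3 = -147 - 368*33/3 = -147 - 23/3*528 = -147 - 4048 = -4195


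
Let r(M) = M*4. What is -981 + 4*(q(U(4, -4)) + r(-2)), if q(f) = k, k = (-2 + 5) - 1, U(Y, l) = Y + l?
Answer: -1005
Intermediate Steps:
r(M) = 4*M
k = 2 (k = 3 - 1 = 2)
q(f) = 2
-981 + 4*(q(U(4, -4)) + r(-2)) = -981 + 4*(2 + 4*(-2)) = -981 + 4*(2 - 8) = -981 + 4*(-6) = -981 - 24 = -1005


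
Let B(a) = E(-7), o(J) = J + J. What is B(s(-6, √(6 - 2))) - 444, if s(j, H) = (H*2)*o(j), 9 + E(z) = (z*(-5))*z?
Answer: -698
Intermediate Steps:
o(J) = 2*J
E(z) = -9 - 5*z² (E(z) = -9 + (z*(-5))*z = -9 + (-5*z)*z = -9 - 5*z²)
s(j, H) = 4*H*j (s(j, H) = (H*2)*(2*j) = (2*H)*(2*j) = 4*H*j)
B(a) = -254 (B(a) = -9 - 5*(-7)² = -9 - 5*49 = -9 - 245 = -254)
B(s(-6, √(6 - 2))) - 444 = -254 - 444 = -698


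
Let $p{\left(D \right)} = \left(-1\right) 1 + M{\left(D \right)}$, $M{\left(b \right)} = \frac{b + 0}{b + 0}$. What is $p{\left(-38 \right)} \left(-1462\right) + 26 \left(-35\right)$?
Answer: $-910$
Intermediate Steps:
$M{\left(b \right)} = 1$ ($M{\left(b \right)} = \frac{b}{b} = 1$)
$p{\left(D \right)} = 0$ ($p{\left(D \right)} = \left(-1\right) 1 + 1 = -1 + 1 = 0$)
$p{\left(-38 \right)} \left(-1462\right) + 26 \left(-35\right) = 0 \left(-1462\right) + 26 \left(-35\right) = 0 - 910 = -910$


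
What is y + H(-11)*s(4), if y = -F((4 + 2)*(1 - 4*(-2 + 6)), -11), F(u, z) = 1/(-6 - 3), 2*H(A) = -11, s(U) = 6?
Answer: -296/9 ≈ -32.889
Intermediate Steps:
H(A) = -11/2 (H(A) = (½)*(-11) = -11/2)
F(u, z) = -⅑ (F(u, z) = 1/(-9) = -⅑)
y = ⅑ (y = -1*(-⅑) = ⅑ ≈ 0.11111)
y + H(-11)*s(4) = ⅑ - 11/2*6 = ⅑ - 33 = -296/9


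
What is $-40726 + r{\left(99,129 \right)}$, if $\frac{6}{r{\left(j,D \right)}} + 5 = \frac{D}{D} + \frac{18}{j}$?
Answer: $- \frac{285093}{7} \approx -40728.0$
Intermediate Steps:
$r{\left(j,D \right)} = \frac{6}{-4 + \frac{18}{j}}$ ($r{\left(j,D \right)} = \frac{6}{-5 + \left(\frac{D}{D} + \frac{18}{j}\right)} = \frac{6}{-5 + \left(1 + \frac{18}{j}\right)} = \frac{6}{-4 + \frac{18}{j}}$)
$-40726 + r{\left(99,129 \right)} = -40726 - \frac{297}{-9 + 2 \cdot 99} = -40726 - \frac{297}{-9 + 198} = -40726 - \frac{297}{189} = -40726 - 297 \cdot \frac{1}{189} = -40726 - \frac{11}{7} = - \frac{285093}{7}$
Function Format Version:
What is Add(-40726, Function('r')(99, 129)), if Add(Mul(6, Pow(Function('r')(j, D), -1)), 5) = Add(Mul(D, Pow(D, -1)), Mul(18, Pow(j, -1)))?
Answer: Rational(-285093, 7) ≈ -40728.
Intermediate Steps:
Function('r')(j, D) = Mul(6, Pow(Add(-4, Mul(18, Pow(j, -1))), -1)) (Function('r')(j, D) = Mul(6, Pow(Add(-5, Add(Mul(D, Pow(D, -1)), Mul(18, Pow(j, -1)))), -1)) = Mul(6, Pow(Add(-5, Add(1, Mul(18, Pow(j, -1)))), -1)) = Mul(6, Pow(Add(-4, Mul(18, Pow(j, -1))), -1)))
Add(-40726, Function('r')(99, 129)) = Add(-40726, Mul(-3, 99, Pow(Add(-9, Mul(2, 99)), -1))) = Add(-40726, Mul(-3, 99, Pow(Add(-9, 198), -1))) = Add(-40726, Mul(-3, 99, Pow(189, -1))) = Add(-40726, Mul(-3, 99, Rational(1, 189))) = Add(-40726, Rational(-11, 7)) = Rational(-285093, 7)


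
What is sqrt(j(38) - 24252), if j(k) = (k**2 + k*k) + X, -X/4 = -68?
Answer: 2*I*sqrt(5273) ≈ 145.23*I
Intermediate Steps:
X = 272 (X = -4*(-68) = 272)
j(k) = 272 + 2*k**2 (j(k) = (k**2 + k*k) + 272 = (k**2 + k**2) + 272 = 2*k**2 + 272 = 272 + 2*k**2)
sqrt(j(38) - 24252) = sqrt((272 + 2*38**2) - 24252) = sqrt((272 + 2*1444) - 24252) = sqrt((272 + 2888) - 24252) = sqrt(3160 - 24252) = sqrt(-21092) = 2*I*sqrt(5273)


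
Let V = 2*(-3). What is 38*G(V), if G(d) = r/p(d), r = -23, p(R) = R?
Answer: 437/3 ≈ 145.67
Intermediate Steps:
V = -6
G(d) = -23/d
38*G(V) = 38*(-23/(-6)) = 38*(-23*(-⅙)) = 38*(23/6) = 437/3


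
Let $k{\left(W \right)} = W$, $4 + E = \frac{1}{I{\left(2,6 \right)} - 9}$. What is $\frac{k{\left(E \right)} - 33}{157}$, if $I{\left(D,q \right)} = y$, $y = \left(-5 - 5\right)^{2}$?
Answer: $- \frac{3366}{14287} \approx -0.2356$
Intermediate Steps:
$y = 100$ ($y = \left(-10\right)^{2} = 100$)
$I{\left(D,q \right)} = 100$
$E = - \frac{363}{91}$ ($E = -4 + \frac{1}{100 - 9} = -4 + \frac{1}{91} = - \frac{363}{91} \approx -3.989$)
$\frac{k{\left(E \right)} - 33}{157} = \frac{- \frac{363}{91} - 33}{157} = \left(- \frac{3366}{91}\right) \frac{1}{157} = - \frac{3366}{14287}$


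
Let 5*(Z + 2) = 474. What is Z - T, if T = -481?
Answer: 2869/5 ≈ 573.80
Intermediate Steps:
Z = 464/5 (Z = -2 + (1/5)*474 = -2 + 474/5 = 464/5 ≈ 92.800)
Z - T = 464/5 - 1*(-481) = 464/5 + 481 = 2869/5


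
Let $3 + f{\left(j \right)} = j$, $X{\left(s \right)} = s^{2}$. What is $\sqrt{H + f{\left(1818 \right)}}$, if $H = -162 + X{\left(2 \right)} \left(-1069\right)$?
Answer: $i \sqrt{2623} \approx 51.215 i$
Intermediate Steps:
$f{\left(j \right)} = -3 + j$
$H = -4438$ ($H = -162 + 2^{2} \left(-1069\right) = -162 + 4 \left(-1069\right) = -162 - 4276 = -4438$)
$\sqrt{H + f{\left(1818 \right)}} = \sqrt{-4438 + \left(-3 + 1818\right)} = \sqrt{-4438 + 1815} = \sqrt{-2623} = i \sqrt{2623}$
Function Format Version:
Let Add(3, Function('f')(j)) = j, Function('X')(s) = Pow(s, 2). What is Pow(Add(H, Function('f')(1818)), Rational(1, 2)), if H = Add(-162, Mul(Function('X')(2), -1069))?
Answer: Mul(I, Pow(2623, Rational(1, 2))) ≈ Mul(51.215, I)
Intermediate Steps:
Function('f')(j) = Add(-3, j)
H = -4438 (H = Add(-162, Mul(Pow(2, 2), -1069)) = Add(-162, Mul(4, -1069)) = Add(-162, -4276) = -4438)
Pow(Add(H, Function('f')(1818)), Rational(1, 2)) = Pow(Add(-4438, Add(-3, 1818)), Rational(1, 2)) = Pow(Add(-4438, 1815), Rational(1, 2)) = Pow(-2623, Rational(1, 2)) = Mul(I, Pow(2623, Rational(1, 2)))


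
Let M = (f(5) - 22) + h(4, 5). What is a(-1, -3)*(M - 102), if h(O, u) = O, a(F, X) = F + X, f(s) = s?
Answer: 460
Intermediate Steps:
M = -13 (M = (5 - 22) + 4 = -17 + 4 = -13)
a(-1, -3)*(M - 102) = (-1 - 3)*(-13 - 102) = -4*(-115) = 460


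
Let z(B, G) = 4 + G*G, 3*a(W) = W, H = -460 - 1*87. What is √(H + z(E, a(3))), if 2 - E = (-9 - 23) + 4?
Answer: I*√542 ≈ 23.281*I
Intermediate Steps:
H = -547 (H = -460 - 87 = -547)
a(W) = W/3
E = 30 (E = 2 - ((-9 - 23) + 4) = 2 - (-32 + 4) = 2 - 1*(-28) = 2 + 28 = 30)
z(B, G) = 4 + G²
√(H + z(E, a(3))) = √(-547 + (4 + ((⅓)*3)²)) = √(-547 + (4 + 1²)) = √(-547 + (4 + 1)) = √(-547 + 5) = √(-542) = I*√542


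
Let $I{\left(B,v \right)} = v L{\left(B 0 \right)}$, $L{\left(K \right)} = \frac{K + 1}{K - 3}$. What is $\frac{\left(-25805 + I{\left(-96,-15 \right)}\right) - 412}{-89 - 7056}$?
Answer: $\frac{26212}{7145} \approx 3.6686$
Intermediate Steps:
$L{\left(K \right)} = \frac{1 + K}{-3 + K}$
$I{\left(B,v \right)} = - \frac{v}{3}$ ($I{\left(B,v \right)} = v \frac{1 + B 0}{-3 + B 0} = v \frac{1 + 0}{-3 + 0} = v \frac{1}{-3} \cdot 1 = v \left(\left(- \frac{1}{3}\right) 1\right) = v \left(- \frac{1}{3}\right) = - \frac{v}{3}$)
$\frac{\left(-25805 + I{\left(-96,-15 \right)}\right) - 412}{-89 - 7056} = \frac{\left(-25805 - -5\right) - 412}{-89 - 7056} = \frac{\left(-25805 + 5\right) - 412}{-89 - 7056} = \frac{-25800 - 412}{-7145} = \left(-26212\right) \left(- \frac{1}{7145}\right) = \frac{26212}{7145}$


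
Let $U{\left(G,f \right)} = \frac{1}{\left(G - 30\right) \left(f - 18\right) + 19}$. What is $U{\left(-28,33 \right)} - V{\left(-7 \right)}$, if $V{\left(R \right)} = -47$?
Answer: $\frac{39996}{851} \approx 46.999$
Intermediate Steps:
$U{\left(G,f \right)} = \frac{1}{19 + \left(-30 + G\right) \left(-18 + f\right)}$ ($U{\left(G,f \right)} = \frac{1}{\left(-30 + G\right) \left(-18 + f\right) + 19} = \frac{1}{19 + \left(-30 + G\right) \left(-18 + f\right)}$)
$U{\left(-28,33 \right)} - V{\left(-7 \right)} = \frac{1}{559 - 990 - -504 - 924} - -47 = \frac{1}{559 - 990 + 504 - 924} + 47 = \frac{1}{-851} + 47 = - \frac{1}{851} + 47 = \frac{39996}{851}$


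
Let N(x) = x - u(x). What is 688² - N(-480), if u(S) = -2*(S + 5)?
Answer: 474774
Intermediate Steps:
u(S) = -10 - 2*S (u(S) = -2*(5 + S) = -10 - 2*S)
N(x) = 10 + 3*x (N(x) = x - (-10 - 2*x) = x + (10 + 2*x) = 10 + 3*x)
688² - N(-480) = 688² - (10 + 3*(-480)) = 473344 - (10 - 1440) = 473344 - 1*(-1430) = 473344 + 1430 = 474774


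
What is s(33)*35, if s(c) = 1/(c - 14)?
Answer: 35/19 ≈ 1.8421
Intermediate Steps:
s(c) = 1/(-14 + c)
s(33)*35 = 35/(-14 + 33) = 35/19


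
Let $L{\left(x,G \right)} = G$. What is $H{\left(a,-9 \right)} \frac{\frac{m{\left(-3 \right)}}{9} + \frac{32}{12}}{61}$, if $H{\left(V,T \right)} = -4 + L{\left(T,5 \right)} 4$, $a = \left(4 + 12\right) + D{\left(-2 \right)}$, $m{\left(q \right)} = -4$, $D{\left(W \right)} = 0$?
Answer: $\frac{320}{549} \approx 0.58288$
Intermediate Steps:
$a = 16$ ($a = \left(4 + 12\right) + 0 = 16 + 0 = 16$)
$H{\left(V,T \right)} = 16$ ($H{\left(V,T \right)} = -4 + 5 \cdot 4 = -4 + 20 = 16$)
$H{\left(a,-9 \right)} \frac{\frac{m{\left(-3 \right)}}{9} + \frac{32}{12}}{61} = 16 \frac{- \frac{4}{9} + \frac{32}{12}}{61} = 16 \left(\left(-4\right) \frac{1}{9} + 32 \cdot \frac{1}{12}\right) \frac{1}{61} = 16 \left(- \frac{4}{9} + \frac{8}{3}\right) \frac{1}{61} = 16 \cdot \frac{20}{9} \cdot \frac{1}{61} = 16 \cdot \frac{20}{549} = \frac{320}{549}$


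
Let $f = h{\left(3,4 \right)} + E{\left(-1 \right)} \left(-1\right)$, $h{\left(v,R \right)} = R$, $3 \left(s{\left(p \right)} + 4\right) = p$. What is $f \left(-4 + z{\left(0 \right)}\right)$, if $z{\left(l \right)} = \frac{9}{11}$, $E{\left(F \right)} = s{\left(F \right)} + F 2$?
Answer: $- \frac{1085}{33} \approx -32.879$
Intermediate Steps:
$s{\left(p \right)} = -4 + \frac{p}{3}$
$E{\left(F \right)} = -4 + \frac{7 F}{3}$ ($E{\left(F \right)} = \left(-4 + \frac{F}{3}\right) + F 2 = \left(-4 + \frac{F}{3}\right) + 2 F = -4 + \frac{7 F}{3}$)
$f = \frac{31}{3}$ ($f = 4 + \left(-4 + \frac{7}{3} \left(-1\right)\right) \left(-1\right) = 4 + \left(-4 - \frac{7}{3}\right) \left(-1\right) = 4 - - \frac{19}{3} = 4 + \frac{19}{3} = \frac{31}{3} \approx 10.333$)
$z{\left(l \right)} = \frac{9}{11}$ ($z{\left(l \right)} = 9 \cdot \frac{1}{11} = \frac{9}{11}$)
$f \left(-4 + z{\left(0 \right)}\right) = \frac{31 \left(-4 + \frac{9}{11}\right)}{3} = \frac{31}{3} \left(- \frac{35}{11}\right) = - \frac{1085}{33}$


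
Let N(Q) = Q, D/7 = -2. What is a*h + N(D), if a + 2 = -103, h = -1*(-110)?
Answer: -11564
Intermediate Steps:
D = -14 (D = 7*(-2) = -14)
h = 110
a = -105 (a = -2 - 103 = -105)
a*h + N(D) = -105*110 - 14 = -11550 - 14 = -11564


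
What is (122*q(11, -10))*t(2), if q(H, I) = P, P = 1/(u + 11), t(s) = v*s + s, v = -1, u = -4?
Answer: 0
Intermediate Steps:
t(s) = 0 (t(s) = -s + s = 0)
P = ⅐ (P = 1/(-4 + 11) = 1/7 = ⅐ ≈ 0.14286)
q(H, I) = ⅐
(122*q(11, -10))*t(2) = (122*(⅐))*0 = (122/7)*0 = 0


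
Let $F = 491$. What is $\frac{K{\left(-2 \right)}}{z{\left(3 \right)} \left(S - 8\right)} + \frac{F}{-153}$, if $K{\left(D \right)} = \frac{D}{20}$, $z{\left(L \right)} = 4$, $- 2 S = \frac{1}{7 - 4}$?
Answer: $- \frac{480721}{149940} \approx -3.2061$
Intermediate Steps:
$S = - \frac{1}{6}$ ($S = - \frac{1}{2 \left(7 - 4\right)} = - \frac{1}{2 \cdot 3} = \left(- \frac{1}{2}\right) \frac{1}{3} = - \frac{1}{6} \approx -0.16667$)
$K{\left(D \right)} = \frac{D}{20}$ ($K{\left(D \right)} = D \frac{1}{20} = \frac{D}{20}$)
$\frac{K{\left(-2 \right)}}{z{\left(3 \right)} \left(S - 8\right)} + \frac{F}{-153} = \frac{\frac{1}{20} \left(-2\right)}{4 \left(- \frac{1}{6} - 8\right)} + \frac{491}{-153} = - \frac{1}{10 \cdot 4 \left(- \frac{49}{6}\right)} + 491 \left(- \frac{1}{153}\right) = - \frac{1}{10 \left(- \frac{98}{3}\right)} - \frac{491}{153} = \left(- \frac{1}{10}\right) \left(- \frac{3}{98}\right) - \frac{491}{153} = \frac{3}{980} - \frac{491}{153} = - \frac{480721}{149940}$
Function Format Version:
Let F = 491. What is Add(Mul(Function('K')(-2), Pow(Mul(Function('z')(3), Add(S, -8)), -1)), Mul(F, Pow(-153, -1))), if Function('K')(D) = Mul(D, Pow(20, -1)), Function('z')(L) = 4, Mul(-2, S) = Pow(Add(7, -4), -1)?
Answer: Rational(-480721, 149940) ≈ -3.2061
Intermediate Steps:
S = Rational(-1, 6) (S = Mul(Rational(-1, 2), Pow(Add(7, -4), -1)) = Mul(Rational(-1, 2), Pow(3, -1)) = Mul(Rational(-1, 2), Rational(1, 3)) = Rational(-1, 6) ≈ -0.16667)
Function('K')(D) = Mul(Rational(1, 20), D) (Function('K')(D) = Mul(D, Rational(1, 20)) = Mul(Rational(1, 20), D))
Add(Mul(Function('K')(-2), Pow(Mul(Function('z')(3), Add(S, -8)), -1)), Mul(F, Pow(-153, -1))) = Add(Mul(Mul(Rational(1, 20), -2), Pow(Mul(4, Add(Rational(-1, 6), -8)), -1)), Mul(491, Pow(-153, -1))) = Add(Mul(Rational(-1, 10), Pow(Mul(4, Rational(-49, 6)), -1)), Mul(491, Rational(-1, 153))) = Add(Mul(Rational(-1, 10), Pow(Rational(-98, 3), -1)), Rational(-491, 153)) = Add(Mul(Rational(-1, 10), Rational(-3, 98)), Rational(-491, 153)) = Add(Rational(3, 980), Rational(-491, 153)) = Rational(-480721, 149940)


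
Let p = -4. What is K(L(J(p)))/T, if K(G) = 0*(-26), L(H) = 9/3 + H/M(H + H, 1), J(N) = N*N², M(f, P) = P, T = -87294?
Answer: 0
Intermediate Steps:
J(N) = N³
L(H) = 3 + H (L(H) = 9/3 + H/1 = 9*(⅓) + H*1 = 3 + H)
K(G) = 0
K(L(J(p)))/T = 0/(-87294) = 0*(-1/87294) = 0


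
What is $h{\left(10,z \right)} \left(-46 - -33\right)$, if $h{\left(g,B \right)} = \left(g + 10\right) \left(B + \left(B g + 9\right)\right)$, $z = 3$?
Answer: $-10920$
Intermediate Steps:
$h{\left(g,B \right)} = \left(10 + g\right) \left(9 + B + B g\right)$ ($h{\left(g,B \right)} = \left(10 + g\right) \left(B + \left(9 + B g\right)\right) = \left(10 + g\right) \left(9 + B + B g\right)$)
$h{\left(10,z \right)} \left(-46 - -33\right) = \left(90 + 9 \cdot 10 + 10 \cdot 3 + 3 \cdot 10^{2} + 11 \cdot 3 \cdot 10\right) \left(-46 - -33\right) = \left(90 + 90 + 30 + 3 \cdot 100 + 330\right) \left(-46 + 33\right) = \left(90 + 90 + 30 + 300 + 330\right) \left(-13\right) = 840 \left(-13\right) = -10920$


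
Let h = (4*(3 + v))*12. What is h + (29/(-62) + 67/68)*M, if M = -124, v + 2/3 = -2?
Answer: -819/17 ≈ -48.176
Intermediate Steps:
v = -8/3 (v = -2/3 - 2 = -8/3 ≈ -2.6667)
h = 16 (h = (4*(3 - 8/3))*12 = (4*(1/3))*12 = (4/3)*12 = 16)
h + (29/(-62) + 67/68)*M = 16 + (29/(-62) + 67/68)*(-124) = 16 + (29*(-1/62) + 67*(1/68))*(-124) = 16 + (-29/62 + 67/68)*(-124) = 16 + (1091/2108)*(-124) = 16 - 1091/17 = -819/17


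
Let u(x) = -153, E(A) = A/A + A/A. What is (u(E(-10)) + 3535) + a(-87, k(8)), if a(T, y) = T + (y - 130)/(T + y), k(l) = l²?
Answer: 75851/23 ≈ 3297.9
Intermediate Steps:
E(A) = 2 (E(A) = 1 + 1 = 2)
a(T, y) = T + (-130 + y)/(T + y)
(u(E(-10)) + 3535) + a(-87, k(8)) = (-153 + 3535) + (-130 + 8² + (-87)² - 87*8²)/(-87 + 8²) = 3382 + (-130 + 64 + 7569 - 87*64)/(-87 + 64) = 3382 + (-130 + 64 + 7569 - 5568)/(-23) = 3382 - 1/23*1935 = 3382 - 1935/23 = 75851/23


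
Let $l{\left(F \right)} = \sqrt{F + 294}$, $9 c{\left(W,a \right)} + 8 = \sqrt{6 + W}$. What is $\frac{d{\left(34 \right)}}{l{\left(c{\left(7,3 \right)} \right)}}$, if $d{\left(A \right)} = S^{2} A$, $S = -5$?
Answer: $\frac{2550}{\sqrt{2638 + \sqrt{13}}} \approx 49.614$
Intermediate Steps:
$c{\left(W,a \right)} = - \frac{8}{9} + \frac{\sqrt{6 + W}}{9}$
$d{\left(A \right)} = 25 A$ ($d{\left(A \right)} = \left(-5\right)^{2} A = 25 A$)
$l{\left(F \right)} = \sqrt{294 + F}$
$\frac{d{\left(34 \right)}}{l{\left(c{\left(7,3 \right)} \right)}} = \frac{25 \cdot 34}{\sqrt{294 - \left(\frac{8}{9} - \frac{\sqrt{6 + 7}}{9}\right)}} = \frac{850}{\sqrt{294 - \left(\frac{8}{9} - \frac{\sqrt{13}}{9}\right)}} = \frac{850}{\sqrt{\frac{2638}{9} + \frac{\sqrt{13}}{9}}}$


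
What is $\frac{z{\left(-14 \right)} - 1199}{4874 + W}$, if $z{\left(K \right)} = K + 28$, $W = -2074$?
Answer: $- \frac{237}{560} \approx -0.42321$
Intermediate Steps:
$z{\left(K \right)} = 28 + K$
$\frac{z{\left(-14 \right)} - 1199}{4874 + W} = \frac{\left(28 - 14\right) - 1199}{4874 - 2074} = \frac{14 - 1199}{2800} = \left(-1185\right) \frac{1}{2800} = - \frac{237}{560}$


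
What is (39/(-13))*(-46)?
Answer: 138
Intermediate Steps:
(39/(-13))*(-46) = (39*(-1/13))*(-46) = -3*(-46) = 138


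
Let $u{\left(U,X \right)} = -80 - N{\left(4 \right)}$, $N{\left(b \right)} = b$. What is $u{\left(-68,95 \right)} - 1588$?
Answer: $-1672$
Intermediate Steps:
$u{\left(U,X \right)} = -84$ ($u{\left(U,X \right)} = -80 - 4 = -84$)
$u{\left(-68,95 \right)} - 1588 = -84 - 1588 = -1672$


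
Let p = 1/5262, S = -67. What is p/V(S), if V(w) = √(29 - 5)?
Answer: √6/63144 ≈ 3.8792e-5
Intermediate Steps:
V(w) = 2*√6 (V(w) = √24 = 2*√6)
p = 1/5262 ≈ 0.00019004
p/V(S) = 1/(5262*((2*√6))) = (√6/12)/5262 = √6/63144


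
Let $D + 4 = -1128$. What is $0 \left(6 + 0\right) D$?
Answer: $0$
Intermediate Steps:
$D = -1132$ ($D = -4 - 1128 = -1132$)
$0 \left(6 + 0\right) D = 0 \left(6 + 0\right) \left(-1132\right) = 0 \cdot 6 \left(-1132\right) = 0 \left(-1132\right) = 0$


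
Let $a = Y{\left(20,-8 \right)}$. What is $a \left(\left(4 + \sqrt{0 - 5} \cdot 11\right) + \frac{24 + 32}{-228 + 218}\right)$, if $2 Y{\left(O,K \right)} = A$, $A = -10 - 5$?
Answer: $12 - \frac{165 i \sqrt{5}}{2} \approx 12.0 - 184.48 i$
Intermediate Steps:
$A = -15$ ($A = -10 - 5 = -15$)
$Y{\left(O,K \right)} = - \frac{15}{2}$ ($Y{\left(O,K \right)} = \frac{1}{2} \left(-15\right) = - \frac{15}{2}$)
$a = - \frac{15}{2} \approx -7.5$
$a \left(\left(4 + \sqrt{0 - 5} \cdot 11\right) + \frac{24 + 32}{-228 + 218}\right) = - \frac{15 \left(\left(4 + \sqrt{0 - 5} \cdot 11\right) + \frac{24 + 32}{-228 + 218}\right)}{2} = - \frac{15 \left(\left(4 + \sqrt{-5} \cdot 11\right) + \frac{56}{-10}\right)}{2} = - \frac{15 \left(\left(4 + i \sqrt{5} \cdot 11\right) + 56 \left(- \frac{1}{10}\right)\right)}{2} = - \frac{15 \left(\left(4 + 11 i \sqrt{5}\right) - \frac{28}{5}\right)}{2} = - \frac{15 \left(- \frac{8}{5} + 11 i \sqrt{5}\right)}{2} = 12 - \frac{165 i \sqrt{5}}{2}$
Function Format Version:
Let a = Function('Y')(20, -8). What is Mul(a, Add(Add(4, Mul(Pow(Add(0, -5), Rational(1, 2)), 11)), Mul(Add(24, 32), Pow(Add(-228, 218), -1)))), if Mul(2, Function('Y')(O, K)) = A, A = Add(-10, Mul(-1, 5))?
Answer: Add(12, Mul(Rational(-165, 2), I, Pow(5, Rational(1, 2)))) ≈ Add(12.000, Mul(-184.48, I))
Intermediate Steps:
A = -15 (A = Add(-10, -5) = -15)
Function('Y')(O, K) = Rational(-15, 2) (Function('Y')(O, K) = Mul(Rational(1, 2), -15) = Rational(-15, 2))
a = Rational(-15, 2) ≈ -7.5000
Mul(a, Add(Add(4, Mul(Pow(Add(0, -5), Rational(1, 2)), 11)), Mul(Add(24, 32), Pow(Add(-228, 218), -1)))) = Mul(Rational(-15, 2), Add(Add(4, Mul(Pow(Add(0, -5), Rational(1, 2)), 11)), Mul(Add(24, 32), Pow(Add(-228, 218), -1)))) = Mul(Rational(-15, 2), Add(Add(4, Mul(Pow(-5, Rational(1, 2)), 11)), Mul(56, Pow(-10, -1)))) = Mul(Rational(-15, 2), Add(Add(4, Mul(Mul(I, Pow(5, Rational(1, 2))), 11)), Mul(56, Rational(-1, 10)))) = Mul(Rational(-15, 2), Add(Add(4, Mul(11, I, Pow(5, Rational(1, 2)))), Rational(-28, 5))) = Mul(Rational(-15, 2), Add(Rational(-8, 5), Mul(11, I, Pow(5, Rational(1, 2))))) = Add(12, Mul(Rational(-165, 2), I, Pow(5, Rational(1, 2))))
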